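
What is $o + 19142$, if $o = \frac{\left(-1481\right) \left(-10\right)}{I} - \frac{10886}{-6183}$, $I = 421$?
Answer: $\frac{49923602342}{2603043} \approx 19179.0$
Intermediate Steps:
$o = \frac{96153236}{2603043}$ ($o = \frac{\left(-1481\right) \left(-10\right)}{421} - \frac{10886}{-6183} = 14810 \cdot \frac{1}{421} - - \frac{10886}{6183} = \frac{14810}{421} + \frac{10886}{6183} = \frac{96153236}{2603043} \approx 36.939$)
$o + 19142 = \frac{96153236}{2603043} + 19142 = \frac{49923602342}{2603043}$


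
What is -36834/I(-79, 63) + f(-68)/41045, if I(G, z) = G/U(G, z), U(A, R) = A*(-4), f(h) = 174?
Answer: 6047406294/41045 ≈ 1.4734e+5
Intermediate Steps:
U(A, R) = -4*A
I(G, z) = -¼ (I(G, z) = G/((-4*G)) = G*(-1/(4*G)) = -¼)
-36834/I(-79, 63) + f(-68)/41045 = -36834/(-¼) + 174/41045 = -36834*(-4) + 174*(1/41045) = 147336 + 174/41045 = 6047406294/41045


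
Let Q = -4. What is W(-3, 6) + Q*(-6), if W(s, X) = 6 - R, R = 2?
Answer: 28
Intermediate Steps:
W(s, X) = 4 (W(s, X) = 6 - 1*2 = 6 - 2 = 4)
W(-3, 6) + Q*(-6) = 4 - 4*(-6) = 4 + 24 = 28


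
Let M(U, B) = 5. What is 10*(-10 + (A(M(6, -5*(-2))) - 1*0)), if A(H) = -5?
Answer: -150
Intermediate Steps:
10*(-10 + (A(M(6, -5*(-2))) - 1*0)) = 10*(-10 + (-5 - 1*0)) = 10*(-10 + (-5 + 0)) = 10*(-10 - 5) = 10*(-15) = -150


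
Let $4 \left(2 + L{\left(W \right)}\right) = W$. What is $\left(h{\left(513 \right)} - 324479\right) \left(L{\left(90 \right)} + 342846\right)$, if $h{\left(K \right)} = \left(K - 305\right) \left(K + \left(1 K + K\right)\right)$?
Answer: $- \frac{2994596011}{2} \approx -1.4973 \cdot 10^{9}$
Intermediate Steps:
$h{\left(K \right)} = 3 K \left(-305 + K\right)$ ($h{\left(K \right)} = \left(-305 + K\right) \left(K + \left(K + K\right)\right) = \left(-305 + K\right) \left(K + 2 K\right) = \left(-305 + K\right) 3 K = 3 K \left(-305 + K\right)$)
$L{\left(W \right)} = -2 + \frac{W}{4}$
$\left(h{\left(513 \right)} - 324479\right) \left(L{\left(90 \right)} + 342846\right) = \left(3 \cdot 513 \left(-305 + 513\right) - 324479\right) \left(\left(-2 + \frac{1}{4} \cdot 90\right) + 342846\right) = \left(3 \cdot 513 \cdot 208 - 324479\right) \left(\left(-2 + \frac{45}{2}\right) + 342846\right) = \left(320112 - 324479\right) \left(\frac{41}{2} + 342846\right) = \left(-4367\right) \frac{685733}{2} = - \frac{2994596011}{2}$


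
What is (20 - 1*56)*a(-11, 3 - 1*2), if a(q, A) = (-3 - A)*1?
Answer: 144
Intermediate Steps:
a(q, A) = -3 - A
(20 - 1*56)*a(-11, 3 - 1*2) = (20 - 1*56)*(-3 - (3 - 1*2)) = (20 - 56)*(-3 - (3 - 2)) = -36*(-3 - 1*1) = -36*(-3 - 1) = -36*(-4) = 144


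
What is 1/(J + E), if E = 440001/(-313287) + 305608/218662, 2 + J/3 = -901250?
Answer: -11417326999/30869666455589105 ≈ -3.6986e-7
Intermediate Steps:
J = -2703756 (J = -6 + 3*(-901250) = -6 - 2703750 = -2703756)
E = -78080861/11417326999 (E = 440001*(-1/313287) + 305608*(1/218662) = -146667/104429 + 152804/109331 = -78080861/11417326999 ≈ -0.0068388)
1/(J + E) = 1/(-2703756 - 78080861/11417326999) = 1/(-30869666455589105/11417326999) = -11417326999/30869666455589105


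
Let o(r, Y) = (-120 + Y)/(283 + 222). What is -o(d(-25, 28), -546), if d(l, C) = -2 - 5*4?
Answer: 666/505 ≈ 1.3188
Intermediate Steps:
d(l, C) = -22 (d(l, C) = -2 - 20 = -22)
o(r, Y) = -24/101 + Y/505 (o(r, Y) = (-120 + Y)/505 = (-120 + Y)*(1/505) = -24/101 + Y/505)
-o(d(-25, 28), -546) = -(-24/101 + (1/505)*(-546)) = -(-24/101 - 546/505) = -1*(-666/505) = 666/505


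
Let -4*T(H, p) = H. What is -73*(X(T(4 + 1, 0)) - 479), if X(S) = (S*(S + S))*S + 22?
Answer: 1076677/32 ≈ 33646.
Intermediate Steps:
T(H, p) = -H/4
X(S) = 22 + 2*S³ (X(S) = (S*(2*S))*S + 22 = (2*S²)*S + 22 = 2*S³ + 22 = 22 + 2*S³)
-73*(X(T(4 + 1, 0)) - 479) = -73*((22 + 2*(-(4 + 1)/4)³) - 479) = -73*((22 + 2*(-¼*5)³) - 479) = -73*((22 + 2*(-5/4)³) - 479) = -73*((22 + 2*(-125/64)) - 479) = -73*((22 - 125/32) - 479) = -73*(579/32 - 479) = -73*(-14749/32) = 1076677/32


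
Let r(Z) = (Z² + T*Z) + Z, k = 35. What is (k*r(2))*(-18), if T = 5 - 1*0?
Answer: -10080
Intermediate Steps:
T = 5 (T = 5 + 0 = 5)
r(Z) = Z² + 6*Z (r(Z) = (Z² + 5*Z) + Z = Z² + 6*Z)
(k*r(2))*(-18) = (35*(2*(6 + 2)))*(-18) = (35*(2*8))*(-18) = (35*16)*(-18) = 560*(-18) = -10080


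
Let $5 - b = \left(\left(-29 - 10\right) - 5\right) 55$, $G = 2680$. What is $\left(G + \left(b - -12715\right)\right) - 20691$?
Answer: $-2871$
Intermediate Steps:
$b = 2425$ ($b = 5 - \left(\left(-29 - 10\right) - 5\right) 55 = 5 - \left(-39 - 5\right) 55 = 5 - \left(-44\right) 55 = 5 - -2420 = 5 + 2420 = 2425$)
$\left(G + \left(b - -12715\right)\right) - 20691 = \left(2680 + \left(2425 - -12715\right)\right) - 20691 = \left(2680 + \left(2425 + 12715\right)\right) - 20691 = \left(2680 + 15140\right) - 20691 = 17820 - 20691 = -2871$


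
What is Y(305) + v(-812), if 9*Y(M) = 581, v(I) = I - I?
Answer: 581/9 ≈ 64.556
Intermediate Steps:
v(I) = 0
Y(M) = 581/9 (Y(M) = (1/9)*581 = 581/9)
Y(305) + v(-812) = 581/9 + 0 = 581/9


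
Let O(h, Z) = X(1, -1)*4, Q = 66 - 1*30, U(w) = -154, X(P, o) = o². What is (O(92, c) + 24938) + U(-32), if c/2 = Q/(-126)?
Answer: 24788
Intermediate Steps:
Q = 36 (Q = 66 - 30 = 36)
c = -4/7 (c = 2*(36/(-126)) = 2*(36*(-1/126)) = 2*(-2/7) = -4/7 ≈ -0.57143)
O(h, Z) = 4 (O(h, Z) = (-1)²*4 = 1*4 = 4)
(O(92, c) + 24938) + U(-32) = (4 + 24938) - 154 = 24942 - 154 = 24788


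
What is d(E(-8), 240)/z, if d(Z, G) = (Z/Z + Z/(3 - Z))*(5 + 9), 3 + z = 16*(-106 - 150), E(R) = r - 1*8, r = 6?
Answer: -42/20495 ≈ -0.0020493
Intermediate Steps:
E(R) = -2 (E(R) = 6 - 1*8 = 6 - 8 = -2)
z = -4099 (z = -3 + 16*(-106 - 150) = -3 + 16*(-256) = -3 - 4096 = -4099)
d(Z, G) = 14 + 14*Z/(3 - Z) (d(Z, G) = (1 + Z/(3 - Z))*14 = 14 + 14*Z/(3 - Z))
d(E(-8), 240)/z = -42/(-3 - 2)/(-4099) = -42/(-5)*(-1/4099) = -42*(-⅕)*(-1/4099) = (42/5)*(-1/4099) = -42/20495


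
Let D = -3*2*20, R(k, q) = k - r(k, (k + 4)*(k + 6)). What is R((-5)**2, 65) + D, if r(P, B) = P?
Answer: -120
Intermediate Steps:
R(k, q) = 0 (R(k, q) = k - k = 0)
D = -120 (D = -6*20 = -120)
R((-5)**2, 65) + D = 0 - 120 = -120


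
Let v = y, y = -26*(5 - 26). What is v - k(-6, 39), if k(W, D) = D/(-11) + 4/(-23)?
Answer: 139079/253 ≈ 549.72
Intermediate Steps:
k(W, D) = -4/23 - D/11 (k(W, D) = D*(-1/11) + 4*(-1/23) = -D/11 - 4/23 = -4/23 - D/11)
y = 546 (y = -26*(-21) = 546)
v = 546
v - k(-6, 39) = 546 - (-4/23 - 1/11*39) = 546 - (-4/23 - 39/11) = 546 - 1*(-941/253) = 546 + 941/253 = 139079/253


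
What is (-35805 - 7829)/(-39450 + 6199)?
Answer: 43634/33251 ≈ 1.3123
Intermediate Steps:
(-35805 - 7829)/(-39450 + 6199) = -43634/(-33251) = -43634*(-1/33251) = 43634/33251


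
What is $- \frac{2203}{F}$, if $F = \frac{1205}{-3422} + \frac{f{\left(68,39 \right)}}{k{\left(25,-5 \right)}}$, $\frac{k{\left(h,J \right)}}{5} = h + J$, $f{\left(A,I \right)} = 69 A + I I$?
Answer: $- \frac{376933300}{10570193} \approx -35.66$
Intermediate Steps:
$f{\left(A,I \right)} = I^{2} + 69 A$ ($f{\left(A,I \right)} = 69 A + I^{2} = I^{2} + 69 A$)
$k{\left(h,J \right)} = 5 J + 5 h$ ($k{\left(h,J \right)} = 5 \left(h + J\right) = 5 \left(J + h\right) = 5 J + 5 h$)
$F = \frac{10570193}{171100}$ ($F = \frac{1205}{-3422} + \frac{39^{2} + 69 \cdot 68}{5 \left(-5\right) + 5 \cdot 25} = 1205 \left(- \frac{1}{3422}\right) + \frac{1521 + 4692}{-25 + 125} = - \frac{1205}{3422} + \frac{6213}{100} = \frac{10570193}{171100} \approx 61.778$)
$- \frac{2203}{F} = - \frac{2203}{\frac{10570193}{171100}} = \left(-2203\right) \frac{171100}{10570193} = - \frac{376933300}{10570193}$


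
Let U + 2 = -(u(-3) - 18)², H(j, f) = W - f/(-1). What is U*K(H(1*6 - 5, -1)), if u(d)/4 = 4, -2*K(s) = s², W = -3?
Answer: 48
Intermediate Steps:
H(j, f) = -3 + f (H(j, f) = -3 - f/(-1) = -3 - f*(-1) = -3 - (-1)*f = -3 + f)
K(s) = -s²/2
u(d) = 16 (u(d) = 4*4 = 16)
U = -6 (U = -2 - (16 - 18)² = -2 - 1*(-2)² = -2 - 1*4 = -2 - 4 = -6)
U*K(H(1*6 - 5, -1)) = -(-3)*(-3 - 1)² = -(-3)*(-4)² = -(-3)*16 = -6*(-8) = 48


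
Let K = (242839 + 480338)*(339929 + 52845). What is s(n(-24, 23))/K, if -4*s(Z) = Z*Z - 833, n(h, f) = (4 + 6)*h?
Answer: -56767/1136180491992 ≈ -4.9963e-8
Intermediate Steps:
n(h, f) = 10*h
K = 284045122998 (K = 723177*392774 = 284045122998)
s(Z) = 833/4 - Z²/4 (s(Z) = -(Z*Z - 833)/4 = -(Z² - 833)/4 = -(-833 + Z²)/4 = 833/4 - Z²/4)
s(n(-24, 23))/K = (833/4 - (10*(-24))²/4)/284045122998 = (833/4 - ¼*(-240)²)*(1/284045122998) = (833/4 - ¼*57600)*(1/284045122998) = (833/4 - 14400)*(1/284045122998) = -56767/4*1/284045122998 = -56767/1136180491992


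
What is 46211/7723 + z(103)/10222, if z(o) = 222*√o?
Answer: 46211/7723 + 111*√103/5111 ≈ 6.2040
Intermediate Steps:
46211/7723 + z(103)/10222 = 46211/7723 + (222*√103)/10222 = 46211*(1/7723) + (222*√103)*(1/10222) = 46211/7723 + 111*√103/5111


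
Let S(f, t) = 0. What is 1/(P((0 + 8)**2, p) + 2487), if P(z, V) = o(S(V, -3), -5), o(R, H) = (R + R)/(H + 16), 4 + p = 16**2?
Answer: 1/2487 ≈ 0.00040209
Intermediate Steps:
p = 252 (p = -4 + 16**2 = -4 + 256 = 252)
o(R, H) = 2*R/(16 + H) (o(R, H) = (2*R)/(16 + H) = 2*R/(16 + H))
P(z, V) = 0 (P(z, V) = 2*0/(16 - 5) = 2*0/11 = 2*0*(1/11) = 0)
1/(P((0 + 8)**2, p) + 2487) = 1/(0 + 2487) = 1/2487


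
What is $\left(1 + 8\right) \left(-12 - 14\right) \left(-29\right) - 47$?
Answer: $6739$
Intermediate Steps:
$\left(1 + 8\right) \left(-12 - 14\right) \left(-29\right) - 47 = 9 \left(-26\right) \left(-29\right) - 47 = \left(-234\right) \left(-29\right) - 47 = 6786 - 47 = 6739$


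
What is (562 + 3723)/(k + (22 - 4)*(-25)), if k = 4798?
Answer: 4285/4348 ≈ 0.98551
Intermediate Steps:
(562 + 3723)/(k + (22 - 4)*(-25)) = (562 + 3723)/(4798 + (22 - 4)*(-25)) = 4285/(4798 + 18*(-25)) = 4285/(4798 - 450) = 4285/4348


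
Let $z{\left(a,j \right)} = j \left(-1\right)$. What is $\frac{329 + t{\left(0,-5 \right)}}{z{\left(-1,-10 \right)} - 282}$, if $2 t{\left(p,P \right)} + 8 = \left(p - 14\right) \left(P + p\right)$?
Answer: $- \frac{45}{34} \approx -1.3235$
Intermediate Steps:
$z{\left(a,j \right)} = - j$
$t{\left(p,P \right)} = -4 + \frac{\left(-14 + p\right) \left(P + p\right)}{2}$ ($t{\left(p,P \right)} = -4 + \frac{\left(p - 14\right) \left(P + p\right)}{2} = -4 + \frac{\left(-14 + p\right) \left(P + p\right)}{2}$)
$\frac{329 + t{\left(0,-5 \right)}}{z{\left(-1,-10 \right)} - 282} = \frac{329 - \left(-31 + 0 + 0\right)}{\left(-1\right) \left(-10\right) - 282} = \frac{329 + \left(-4 + \frac{1}{2} \cdot 0 + 35 + 0 + 0\right)}{10 - 282} = \frac{329 + \left(-4 + 0 + 35 + 0 + 0\right)}{-272} = \left(329 + 31\right) \left(- \frac{1}{272}\right) = 360 \left(- \frac{1}{272}\right) = - \frac{45}{34}$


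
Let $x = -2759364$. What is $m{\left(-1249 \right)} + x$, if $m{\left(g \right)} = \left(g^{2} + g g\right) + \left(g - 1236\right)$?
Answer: $358153$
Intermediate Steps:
$m{\left(g \right)} = -1236 + g + 2 g^{2}$ ($m{\left(g \right)} = \left(g^{2} + g^{2}\right) + \left(-1236 + g\right) = 2 g^{2} + \left(-1236 + g\right) = -1236 + g + 2 g^{2}$)
$m{\left(-1249 \right)} + x = \left(-1236 - 1249 + 2 \left(-1249\right)^{2}\right) - 2759364 = \left(-1236 - 1249 + 2 \cdot 1560001\right) - 2759364 = \left(-1236 - 1249 + 3120002\right) - 2759364 = 3117517 - 2759364 = 358153$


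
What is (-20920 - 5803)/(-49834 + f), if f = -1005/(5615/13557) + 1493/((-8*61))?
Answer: 14644845352/28641683671 ≈ 0.51131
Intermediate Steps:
f = -1331455655/548024 (f = -1005/(5615*(1/13557)) + 1493/(-488) = -1005/5615/13557 + 1493*(-1/488) = -1005*13557/5615 - 1493/488 = -2724957/1123 - 1493/488 = -1331455655/548024 ≈ -2429.6)
(-20920 - 5803)/(-49834 + f) = (-20920 - 5803)/(-49834 - 1331455655/548024) = -26723/(-28641683671/548024) = -26723*(-548024/28641683671) = 14644845352/28641683671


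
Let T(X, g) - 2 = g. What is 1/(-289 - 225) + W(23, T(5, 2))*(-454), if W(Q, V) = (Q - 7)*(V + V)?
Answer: -29869569/514 ≈ -58112.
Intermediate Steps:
T(X, g) = 2 + g
W(Q, V) = 2*V*(-7 + Q) (W(Q, V) = (-7 + Q)*(2*V) = 2*V*(-7 + Q))
1/(-289 - 225) + W(23, T(5, 2))*(-454) = 1/(-289 - 225) + (2*(2 + 2)*(-7 + 23))*(-454) = 1/(-514) + (2*4*16)*(-454) = -1/514 + 128*(-454) = -1/514 - 58112 = -29869569/514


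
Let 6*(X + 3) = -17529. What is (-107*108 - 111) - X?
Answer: -17485/2 ≈ -8742.5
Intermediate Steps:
X = -5849/2 (X = -3 + (⅙)*(-17529) = -3 - 5843/2 = -5849/2 ≈ -2924.5)
(-107*108 - 111) - X = (-107*108 - 111) - 1*(-5849/2) = (-11556 - 111) + 5849/2 = -11667 + 5849/2 = -17485/2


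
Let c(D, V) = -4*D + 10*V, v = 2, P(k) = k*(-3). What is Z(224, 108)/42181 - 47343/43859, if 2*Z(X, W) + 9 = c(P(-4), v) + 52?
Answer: -3993292281/3700032958 ≈ -1.0793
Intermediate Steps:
P(k) = -3*k
Z(X, W) = 15/2 (Z(X, W) = -9/2 + ((-(-12)*(-4) + 10*2) + 52)/2 = -9/2 + ((-4*12 + 20) + 52)/2 = -9/2 + ((-48 + 20) + 52)/2 = -9/2 + (-28 + 52)/2 = -9/2 + (½)*24 = -9/2 + 12 = 15/2)
Z(224, 108)/42181 - 47343/43859 = (15/2)/42181 - 47343/43859 = (15/2)*(1/42181) - 47343*1/43859 = 15/84362 - 47343/43859 = -3993292281/3700032958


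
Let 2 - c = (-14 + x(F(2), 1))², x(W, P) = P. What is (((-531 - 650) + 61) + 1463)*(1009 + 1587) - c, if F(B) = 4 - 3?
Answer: 890595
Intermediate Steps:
F(B) = 1
c = -167 (c = 2 - (-14 + 1)² = 2 - 1*(-13)² = 2 - 1*169 = 2 - 169 = -167)
(((-531 - 650) + 61) + 1463)*(1009 + 1587) - c = (((-531 - 650) + 61) + 1463)*(1009 + 1587) - 1*(-167) = ((-1181 + 61) + 1463)*2596 + 167 = (-1120 + 1463)*2596 + 167 = 343*2596 + 167 = 890428 + 167 = 890595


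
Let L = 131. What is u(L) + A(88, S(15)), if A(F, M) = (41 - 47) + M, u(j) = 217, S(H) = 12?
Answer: 223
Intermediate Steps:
A(F, M) = -6 + M
u(L) + A(88, S(15)) = 217 + (-6 + 12) = 217 + 6 = 223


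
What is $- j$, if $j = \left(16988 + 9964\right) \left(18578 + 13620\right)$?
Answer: $-867800496$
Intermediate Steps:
$j = 867800496$ ($j = 26952 \cdot 32198 = 867800496$)
$- j = \left(-1\right) 867800496 = -867800496$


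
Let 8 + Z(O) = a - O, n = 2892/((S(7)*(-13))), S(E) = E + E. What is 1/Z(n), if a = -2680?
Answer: -91/243162 ≈ -0.00037424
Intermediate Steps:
S(E) = 2*E
n = -1446/91 (n = 2892/(((2*7)*(-13))) = 2892/((14*(-13))) = 2892/(-182) = 2892*(-1/182) = -1446/91 ≈ -15.890)
Z(O) = -2688 - O (Z(O) = -8 + (-2680 - O) = -2688 - O)
1/Z(n) = 1/(-2688 - 1*(-1446/91)) = 1/(-2688 + 1446/91) = 1/(-243162/91) = -91/243162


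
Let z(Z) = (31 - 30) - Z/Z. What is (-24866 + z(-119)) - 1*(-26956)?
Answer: 2090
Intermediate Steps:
z(Z) = 0 (z(Z) = 1 - 1*1 = 1 - 1 = 0)
(-24866 + z(-119)) - 1*(-26956) = (-24866 + 0) - 1*(-26956) = -24866 + 26956 = 2090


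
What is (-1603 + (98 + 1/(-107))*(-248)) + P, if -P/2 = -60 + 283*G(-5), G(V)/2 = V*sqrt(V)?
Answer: -2758961/107 + 5660*I*sqrt(5) ≈ -25785.0 + 12656.0*I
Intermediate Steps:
G(V) = 2*V**(3/2) (G(V) = 2*(V*sqrt(V)) = 2*V**(3/2))
P = 120 + 5660*I*sqrt(5) (P = -2*(-60 + 283*(2*(-5)**(3/2))) = -2*(-60 + 283*(2*(-5*I*sqrt(5)))) = -2*(-60 + 283*(-10*I*sqrt(5))) = -2*(-60 - 2830*I*sqrt(5)) = 120 + 5660*I*sqrt(5) ≈ 120.0 + 12656.0*I)
(-1603 + (98 + 1/(-107))*(-248)) + P = (-1603 + (98 + 1/(-107))*(-248)) + (120 + 5660*I*sqrt(5)) = (-1603 + (98 - 1/107)*(-248)) + (120 + 5660*I*sqrt(5)) = (-1603 + (10485/107)*(-248)) + (120 + 5660*I*sqrt(5)) = (-1603 - 2600280/107) + (120 + 5660*I*sqrt(5)) = -2771801/107 + (120 + 5660*I*sqrt(5)) = -2758961/107 + 5660*I*sqrt(5)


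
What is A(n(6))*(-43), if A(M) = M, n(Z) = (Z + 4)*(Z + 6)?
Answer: -5160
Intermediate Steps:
n(Z) = (4 + Z)*(6 + Z)
A(n(6))*(-43) = (24 + 6**2 + 10*6)*(-43) = (24 + 36 + 60)*(-43) = 120*(-43) = -5160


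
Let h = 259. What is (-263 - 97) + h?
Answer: -101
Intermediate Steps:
(-263 - 97) + h = (-263 - 97) + 259 = -360 + 259 = -101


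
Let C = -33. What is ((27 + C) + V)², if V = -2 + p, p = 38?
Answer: 900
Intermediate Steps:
V = 36 (V = -2 + 38 = 36)
((27 + C) + V)² = ((27 - 33) + 36)² = (-6 + 36)² = 30² = 900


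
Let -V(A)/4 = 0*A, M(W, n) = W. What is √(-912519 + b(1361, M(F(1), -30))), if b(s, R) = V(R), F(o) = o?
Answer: 3*I*√101391 ≈ 955.26*I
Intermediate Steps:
V(A) = 0 (V(A) = -0*A = -4*0 = 0)
b(s, R) = 0
√(-912519 + b(1361, M(F(1), -30))) = √(-912519 + 0) = √(-912519) = 3*I*√101391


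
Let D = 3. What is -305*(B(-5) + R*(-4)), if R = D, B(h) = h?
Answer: 5185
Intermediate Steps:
R = 3
-305*(B(-5) + R*(-4)) = -305*(-5 + 3*(-4)) = -305*(-5 - 12) = -305*(-17) = 5185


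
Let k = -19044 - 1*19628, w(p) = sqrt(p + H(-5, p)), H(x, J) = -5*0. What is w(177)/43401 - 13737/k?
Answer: 13737/38672 + sqrt(177)/43401 ≈ 0.35553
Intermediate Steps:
H(x, J) = 0
w(p) = sqrt(p) (w(p) = sqrt(p + 0) = sqrt(p))
k = -38672 (k = -19044 - 19628 = -38672)
w(177)/43401 - 13737/k = sqrt(177)/43401 - 13737/(-38672) = sqrt(177)*(1/43401) - 13737*(-1/38672) = sqrt(177)/43401 + 13737/38672 = 13737/38672 + sqrt(177)/43401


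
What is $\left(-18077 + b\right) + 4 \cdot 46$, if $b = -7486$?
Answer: $-25379$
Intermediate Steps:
$\left(-18077 + b\right) + 4 \cdot 46 = \left(-18077 - 7486\right) + 4 \cdot 46 = -25563 + 184 = -25379$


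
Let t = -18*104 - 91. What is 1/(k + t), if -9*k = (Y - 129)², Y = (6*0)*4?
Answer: -1/3812 ≈ -0.00026233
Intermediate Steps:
Y = 0 (Y = 0*4 = 0)
k = -1849 (k = -(0 - 129)²/9 = -⅑*(-129)² = -⅑*16641 = -1849)
t = -1963 (t = -1872 - 91 = -1963)
1/(k + t) = 1/(-1849 - 1963) = 1/(-3812) = -1/3812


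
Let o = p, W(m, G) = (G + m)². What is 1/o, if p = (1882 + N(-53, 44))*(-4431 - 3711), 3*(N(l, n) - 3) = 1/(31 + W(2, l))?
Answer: -1316/20197535077 ≈ -6.5156e-8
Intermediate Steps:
N(l, n) = 3 + 1/(3*(31 + (2 + l)²)) (N(l, n) = 3 + 1/(3*(31 + (l + 2)²)) = 3 + 1/(3*(31 + (2 + l)²)))
p = -20197535077/1316 (p = (1882 + (280 + 9*(2 - 53)²)/(3*(31 + (2 - 53)²)))*(-4431 - 3711) = (1882 + (280 + 9*(-51)²)/(3*(31 + (-51)²)))*(-8142) = (1882 + (280 + 9*2601)/(3*(31 + 2601)))*(-8142) = (1882 + (⅓)*(280 + 23409)/2632)*(-8142) = (1882 + (⅓)*(1/2632)*23689)*(-8142) = (1882 + 23689/7896)*(-8142) = (14883961/7896)*(-8142) = -20197535077/1316 ≈ -1.5348e+7)
o = -20197535077/1316 ≈ -1.5348e+7
1/o = 1/(-20197535077/1316) = -1316/20197535077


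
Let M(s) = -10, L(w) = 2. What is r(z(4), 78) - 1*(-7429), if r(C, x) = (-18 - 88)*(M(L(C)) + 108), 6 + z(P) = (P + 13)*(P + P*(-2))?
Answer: -2959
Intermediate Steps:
z(P) = -6 - P*(13 + P) (z(P) = -6 + (P + 13)*(P + P*(-2)) = -6 + (13 + P)*(P - 2*P) = -6 + (13 + P)*(-P) = -6 - P*(13 + P))
r(C, x) = -10388 (r(C, x) = (-18 - 88)*(-10 + 108) = -106*98 = -10388)
r(z(4), 78) - 1*(-7429) = -10388 - 1*(-7429) = -10388 + 7429 = -2959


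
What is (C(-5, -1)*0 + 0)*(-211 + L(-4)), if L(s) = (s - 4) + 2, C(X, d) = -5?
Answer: 0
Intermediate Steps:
L(s) = -2 + s (L(s) = (-4 + s) + 2 = -2 + s)
(C(-5, -1)*0 + 0)*(-211 + L(-4)) = (-5*0 + 0)*(-211 + (-2 - 4)) = (0 + 0)*(-211 - 6) = 0*(-217) = 0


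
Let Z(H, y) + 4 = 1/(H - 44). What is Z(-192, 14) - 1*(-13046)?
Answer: 3077911/236 ≈ 13042.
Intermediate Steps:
Z(H, y) = -4 + 1/(-44 + H) (Z(H, y) = -4 + 1/(H - 44) = -4 + 1/(-44 + H))
Z(-192, 14) - 1*(-13046) = (177 - 4*(-192))/(-44 - 192) - 1*(-13046) = (177 + 768)/(-236) + 13046 = -1/236*945 + 13046 = -945/236 + 13046 = 3077911/236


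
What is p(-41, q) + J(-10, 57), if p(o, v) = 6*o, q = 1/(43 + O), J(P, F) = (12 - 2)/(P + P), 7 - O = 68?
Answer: -493/2 ≈ -246.50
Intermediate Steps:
O = -61 (O = 7 - 1*68 = 7 - 68 = -61)
J(P, F) = 5/P (J(P, F) = 10/((2*P)) = 10*(1/(2*P)) = 5/P)
q = -1/18 (q = 1/(43 - 61) = 1/(-18) = -1/18 ≈ -0.055556)
p(-41, q) + J(-10, 57) = 6*(-41) + 5/(-10) = -246 + 5*(-⅒) = -246 - ½ = -493/2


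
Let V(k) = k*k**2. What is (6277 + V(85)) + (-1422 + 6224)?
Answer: 625204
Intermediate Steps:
V(k) = k**3
(6277 + V(85)) + (-1422 + 6224) = (6277 + 85**3) + (-1422 + 6224) = (6277 + 614125) + 4802 = 620402 + 4802 = 625204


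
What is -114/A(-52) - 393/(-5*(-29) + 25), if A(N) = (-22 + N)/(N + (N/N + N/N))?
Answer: -499041/6290 ≈ -79.339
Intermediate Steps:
A(N) = (-22 + N)/(2 + N) (A(N) = (-22 + N)/(N + (1 + 1)) = (-22 + N)/(N + 2) = (-22 + N)/(2 + N))
-114/A(-52) - 393/(-5*(-29) + 25) = -114*(2 - 52)/(-22 - 52) - 393/(-5*(-29) + 25) = -114/(-74/(-50)) - 393/(145 + 25) = -114/((-1/50*(-74))) - 393/170 = -114/37/25 - 393*1/170 = -114*25/37 - 393/170 = -2850/37 - 393/170 = -499041/6290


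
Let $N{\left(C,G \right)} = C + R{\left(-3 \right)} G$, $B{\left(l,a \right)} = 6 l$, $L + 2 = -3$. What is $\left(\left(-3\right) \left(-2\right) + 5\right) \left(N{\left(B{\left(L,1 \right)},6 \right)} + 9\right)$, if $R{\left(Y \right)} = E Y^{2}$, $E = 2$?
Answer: $957$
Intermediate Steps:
$L = -5$ ($L = -2 - 3 = -5$)
$R{\left(Y \right)} = 2 Y^{2}$
$N{\left(C,G \right)} = C + 18 G$ ($N{\left(C,G \right)} = C + 2 \left(-3\right)^{2} G = C + 2 \cdot 9 G = C + 18 G$)
$\left(\left(-3\right) \left(-2\right) + 5\right) \left(N{\left(B{\left(L,1 \right)},6 \right)} + 9\right) = \left(\left(-3\right) \left(-2\right) + 5\right) \left(\left(6 \left(-5\right) + 18 \cdot 6\right) + 9\right) = \left(6 + 5\right) \left(\left(-30 + 108\right) + 9\right) = 11 \left(78 + 9\right) = 11 \cdot 87 = 957$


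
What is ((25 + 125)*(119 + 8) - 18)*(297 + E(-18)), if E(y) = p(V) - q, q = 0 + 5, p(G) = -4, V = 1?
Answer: 5481216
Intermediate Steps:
q = 5
E(y) = -9 (E(y) = -4 - 1*5 = -4 - 5 = -9)
((25 + 125)*(119 + 8) - 18)*(297 + E(-18)) = ((25 + 125)*(119 + 8) - 18)*(297 - 9) = (150*127 - 18)*288 = (19050 - 18)*288 = 19032*288 = 5481216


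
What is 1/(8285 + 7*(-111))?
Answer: 1/7508 ≈ 0.00013319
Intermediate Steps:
1/(8285 + 7*(-111)) = 1/(8285 - 777) = 1/7508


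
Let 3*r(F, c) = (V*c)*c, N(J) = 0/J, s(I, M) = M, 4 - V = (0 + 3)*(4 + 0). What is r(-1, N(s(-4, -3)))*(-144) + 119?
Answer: 119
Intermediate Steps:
V = -8 (V = 4 - (0 + 3)*(4 + 0) = 4 - 3*4 = 4 - 1*12 = 4 - 12 = -8)
N(J) = 0
r(F, c) = -8*c²/3 (r(F, c) = ((-8*c)*c)/3 = (-8*c²)/3 = -8*c²/3)
r(-1, N(s(-4, -3)))*(-144) + 119 = -8/3*0²*(-144) + 119 = -8/3*0*(-144) + 119 = 0*(-144) + 119 = 0 + 119 = 119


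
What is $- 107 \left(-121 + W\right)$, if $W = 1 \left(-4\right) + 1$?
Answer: $13268$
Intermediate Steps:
$W = -3$ ($W = -4 + 1 = -3$)
$- 107 \left(-121 + W\right) = - 107 \left(-121 - 3\right) = \left(-107\right) \left(-124\right) = 13268$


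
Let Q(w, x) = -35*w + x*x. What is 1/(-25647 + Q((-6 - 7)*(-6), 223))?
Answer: 1/21352 ≈ 4.6834e-5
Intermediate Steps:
Q(w, x) = x**2 - 35*w (Q(w, x) = -35*w + x**2 = x**2 - 35*w)
1/(-25647 + Q((-6 - 7)*(-6), 223)) = 1/(-25647 + (223**2 - 35*(-6 - 7)*(-6))) = 1/(-25647 + (49729 - (-455)*(-6))) = 1/(-25647 + (49729 - 35*78)) = 1/(-25647 + (49729 - 2730)) = 1/(-25647 + 46999) = 1/21352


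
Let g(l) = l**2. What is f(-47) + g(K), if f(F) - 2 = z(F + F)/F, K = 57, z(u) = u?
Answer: 3253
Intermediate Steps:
f(F) = 4 (f(F) = 2 + (F + F)/F = 2 + (2*F)/F = 2 + 2 = 4)
f(-47) + g(K) = 4 + 57**2 = 4 + 3249 = 3253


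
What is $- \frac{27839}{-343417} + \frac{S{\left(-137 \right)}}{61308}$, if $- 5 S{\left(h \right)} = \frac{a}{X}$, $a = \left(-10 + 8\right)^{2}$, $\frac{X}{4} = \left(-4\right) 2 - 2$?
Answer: $\frac{85338014017}{1052710471800} \approx 0.081065$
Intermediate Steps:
$X = -40$ ($X = 4 \left(\left(-4\right) 2 - 2\right) = 4 \left(-8 - 2\right) = 4 \left(-10\right) = -40$)
$a = 4$ ($a = \left(-2\right)^{2} = 4$)
$S{\left(h \right)} = \frac{1}{50}$ ($S{\left(h \right)} = - \frac{4 \frac{1}{-40}}{5} = - \frac{4 \left(- \frac{1}{40}\right)}{5} = \left(- \frac{1}{5}\right) \left(- \frac{1}{10}\right) = \frac{1}{50}$)
$- \frac{27839}{-343417} + \frac{S{\left(-137 \right)}}{61308} = - \frac{27839}{-343417} + \frac{1}{50 \cdot 61308} = \left(-27839\right) \left(- \frac{1}{343417}\right) + \frac{1}{50} \cdot \frac{1}{61308} = \frac{27839}{343417} + \frac{1}{3065400} = \frac{85338014017}{1052710471800}$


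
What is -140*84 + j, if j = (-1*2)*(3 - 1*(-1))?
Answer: -11768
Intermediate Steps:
j = -8 (j = -2*(3 + 1) = -2*4 = -8)
-140*84 + j = -140*84 - 8 = -11760 - 8 = -11768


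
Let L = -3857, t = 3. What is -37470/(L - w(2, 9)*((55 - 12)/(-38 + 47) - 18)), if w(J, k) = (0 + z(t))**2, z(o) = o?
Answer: 6245/623 ≈ 10.024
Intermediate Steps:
w(J, k) = 9 (w(J, k) = (0 + 3)**2 = 3**2 = 9)
-37470/(L - w(2, 9)*((55 - 12)/(-38 + 47) - 18)) = -37470/(-3857 - 9*((55 - 12)/(-38 + 47) - 18)) = -37470/(-3857 - 9*(43/9 - 18)) = -37470/(-3857 - 9*(-119)/9) = -37470/(-3857 - 1*(-119)) = -37470/(-3857 + 119) = -37470/(-3738) = -37470*(-1/3738) = 6245/623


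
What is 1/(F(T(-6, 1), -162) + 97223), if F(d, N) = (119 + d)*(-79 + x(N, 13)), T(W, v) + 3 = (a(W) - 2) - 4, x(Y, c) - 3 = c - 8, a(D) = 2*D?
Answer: 1/90265 ≈ 1.1078e-5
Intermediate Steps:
x(Y, c) = -5 + c (x(Y, c) = 3 + (c - 8) = 3 + (-8 + c) = -5 + c)
T(W, v) = -9 + 2*W (T(W, v) = -3 + ((2*W - 2) - 4) = -3 + ((-2 + 2*W) - 4) = -3 + (-6 + 2*W) = -9 + 2*W)
F(d, N) = -8449 - 71*d (F(d, N) = (119 + d)*(-79 + (-5 + 13)) = (119 + d)*(-79 + 8) = (119 + d)*(-71) = -8449 - 71*d)
1/(F(T(-6, 1), -162) + 97223) = 1/((-8449 - 71*(-9 + 2*(-6))) + 97223) = 1/((-8449 - 71*(-9 - 12)) + 97223) = 1/((-8449 - 71*(-21)) + 97223) = 1/((-8449 + 1491) + 97223) = 1/(-6958 + 97223) = 1/90265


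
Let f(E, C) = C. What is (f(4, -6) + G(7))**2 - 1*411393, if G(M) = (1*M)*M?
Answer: -409544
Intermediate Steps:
G(M) = M**2 (G(M) = M*M = M**2)
(f(4, -6) + G(7))**2 - 1*411393 = (-6 + 7**2)**2 - 1*411393 = (-6 + 49)**2 - 411393 = 43**2 - 411393 = 1849 - 411393 = -409544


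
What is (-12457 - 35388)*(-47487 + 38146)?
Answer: 446920145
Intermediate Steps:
(-12457 - 35388)*(-47487 + 38146) = -47845*(-9341) = 446920145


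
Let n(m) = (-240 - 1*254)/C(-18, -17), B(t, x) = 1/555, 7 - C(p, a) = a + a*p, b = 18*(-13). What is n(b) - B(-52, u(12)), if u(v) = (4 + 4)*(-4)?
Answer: 15216/8695 ≈ 1.7500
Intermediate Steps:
u(v) = -32 (u(v) = 8*(-4) = -32)
b = -234
C(p, a) = 7 - a - a*p (C(p, a) = 7 - (a + a*p) = 7 + (-a - a*p) = 7 - a - a*p)
B(t, x) = 1/555
n(m) = 247/141 (n(m) = (-240 - 1*254)/(7 - 1*(-17) - 1*(-17)*(-18)) = (-240 - 254)/(7 + 17 - 306) = -494/(-282) = -494*(-1/282) = 247/141)
n(b) - B(-52, u(12)) = 247/141 - 1*1/555 = 247/141 - 1/555 = 15216/8695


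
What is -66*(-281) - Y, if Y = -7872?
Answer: 26418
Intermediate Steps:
-66*(-281) - Y = -66*(-281) - 1*(-7872) = 18546 + 7872 = 26418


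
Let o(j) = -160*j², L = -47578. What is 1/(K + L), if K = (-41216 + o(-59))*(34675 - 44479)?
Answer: 1/5864469926 ≈ 1.7052e-10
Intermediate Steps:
K = 5864517504 (K = (-41216 - 160*(-59)²)*(34675 - 44479) = (-41216 - 160*3481)*(-9804) = (-41216 - 556960)*(-9804) = -598176*(-9804) = 5864517504)
1/(K + L) = 1/(5864517504 - 47578) = 1/5864469926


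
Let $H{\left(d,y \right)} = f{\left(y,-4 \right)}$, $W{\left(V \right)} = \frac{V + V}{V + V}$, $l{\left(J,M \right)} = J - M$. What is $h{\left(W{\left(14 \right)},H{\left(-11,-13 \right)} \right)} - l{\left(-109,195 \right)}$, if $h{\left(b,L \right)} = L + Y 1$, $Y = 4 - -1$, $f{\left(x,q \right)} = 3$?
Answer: $312$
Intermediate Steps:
$W{\left(V \right)} = 1$ ($W{\left(V \right)} = \frac{2 V}{2 V} = 2 V \frac{1}{2 V} = 1$)
$H{\left(d,y \right)} = 3$
$Y = 5$ ($Y = 4 + 1 = 5$)
$h{\left(b,L \right)} = 5 + L$ ($h{\left(b,L \right)} = L + 5 \cdot 1 = L + 5 = 5 + L$)
$h{\left(W{\left(14 \right)},H{\left(-11,-13 \right)} \right)} - l{\left(-109,195 \right)} = \left(5 + 3\right) - \left(-109 - 195\right) = 8 - \left(-109 - 195\right) = 8 - -304 = 8 + 304 = 312$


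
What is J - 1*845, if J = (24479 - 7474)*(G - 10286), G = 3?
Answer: -174863260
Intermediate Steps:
J = -174862415 (J = (24479 - 7474)*(3 - 10286) = 17005*(-10283) = -174862415)
J - 1*845 = -174862415 - 1*845 = -174862415 - 845 = -174863260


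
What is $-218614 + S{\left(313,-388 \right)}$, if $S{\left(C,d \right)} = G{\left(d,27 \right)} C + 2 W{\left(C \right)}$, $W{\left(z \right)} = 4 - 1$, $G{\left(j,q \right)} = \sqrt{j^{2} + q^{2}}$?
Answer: $-218608 + 313 \sqrt{151273} \approx -96870.0$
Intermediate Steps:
$W{\left(z \right)} = 3$
$S{\left(C,d \right)} = 6 + C \sqrt{729 + d^{2}}$ ($S{\left(C,d \right)} = \sqrt{d^{2} + 27^{2}} C + 2 \cdot 3 = \sqrt{d^{2} + 729} C + 6 = \sqrt{729 + d^{2}} C + 6 = C \sqrt{729 + d^{2}} + 6 = 6 + C \sqrt{729 + d^{2}}$)
$-218614 + S{\left(313,-388 \right)} = -218614 + \left(6 + 313 \sqrt{729 + \left(-388\right)^{2}}\right) = -218614 + \left(6 + 313 \sqrt{729 + 150544}\right) = -218614 + \left(6 + 313 \sqrt{151273}\right) = -218608 + 313 \sqrt{151273}$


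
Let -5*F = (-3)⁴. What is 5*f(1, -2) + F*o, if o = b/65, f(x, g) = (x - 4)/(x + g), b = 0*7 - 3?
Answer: 5118/325 ≈ 15.748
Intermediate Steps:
b = -3 (b = 0 - 3 = -3)
f(x, g) = (-4 + x)/(g + x)
o = -3/65 ≈ -0.046154
F = -81/5 (F = -⅕*(-3)⁴ = -⅕*81 = -81/5 ≈ -16.200)
5*f(1, -2) + F*o = 5*((-4 + 1)/(-2 + 1)) - 81/5*(-3/65) = 5*(-3/(-1)) + 243/325 = 5*(-1*(-3)) + 243/325 = 5*3 + 243/325 = 15 + 243/325 = 5118/325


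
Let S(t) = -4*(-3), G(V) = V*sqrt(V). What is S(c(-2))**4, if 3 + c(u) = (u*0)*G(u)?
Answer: 20736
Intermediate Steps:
G(V) = V**(3/2)
c(u) = -3 (c(u) = -3 + (u*0)*u**(3/2) = -3 + 0*u**(3/2) = -3 + 0 = -3)
S(t) = 12
S(c(-2))**4 = 12**4 = 20736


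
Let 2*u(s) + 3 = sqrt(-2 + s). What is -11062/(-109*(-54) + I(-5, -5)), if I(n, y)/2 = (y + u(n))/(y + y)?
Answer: -1628132815/866507534 - 27655*I*sqrt(7)/866507534 ≈ -1.879 - 8.444e-5*I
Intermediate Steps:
u(s) = -3/2 + sqrt(-2 + s)/2
I(n, y) = (-3/2 + y + sqrt(-2 + n)/2)/y (I(n, y) = 2*((y + (-3/2 + sqrt(-2 + n)/2))/(y + y)) = 2*((-3/2 + y + sqrt(-2 + n)/2)/((2*y))) = 2*((-3/2 + y + sqrt(-2 + n)/2)*(1/(2*y))) = 2*((-3/2 + y + sqrt(-2 + n)/2)/(2*y)) = (-3/2 + y + sqrt(-2 + n)/2)/y)
-11062/(-109*(-54) + I(-5, -5)) = -11062/(-109*(-54) + (1/2)*(-3 + sqrt(-2 - 5) + 2*(-5))/(-5)) = -11062/(5886 + (1/2)*(-1/5)*(-3 + sqrt(-7) - 10)) = -11062/(5886 + (1/2)*(-1/5)*(-3 + I*sqrt(7) - 10)) = -11062/(5886 + (1/2)*(-1/5)*(-13 + I*sqrt(7))) = -11062/(5886 + (13/10 - I*sqrt(7)/10)) = -11062/(58873/10 - I*sqrt(7)/10)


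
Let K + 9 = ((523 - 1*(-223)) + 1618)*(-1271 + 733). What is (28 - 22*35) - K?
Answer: 1271099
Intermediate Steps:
K = -1271841 (K = -9 + ((523 - 1*(-223)) + 1618)*(-1271 + 733) = -9 + ((523 + 223) + 1618)*(-538) = -9 + (746 + 1618)*(-538) = -9 + 2364*(-538) = -9 - 1271832 = -1271841)
(28 - 22*35) - K = (28 - 22*35) - 1*(-1271841) = (28 - 770) + 1271841 = -742 + 1271841 = 1271099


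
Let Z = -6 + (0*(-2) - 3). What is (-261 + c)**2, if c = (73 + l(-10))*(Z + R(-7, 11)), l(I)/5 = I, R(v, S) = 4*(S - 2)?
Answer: 129600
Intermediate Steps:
R(v, S) = -8 + 4*S (R(v, S) = 4*(-2 + S) = -8 + 4*S)
Z = -9 (Z = -6 + (0 - 3) = -6 - 3 = -9)
l(I) = 5*I
c = 621 (c = (73 + 5*(-10))*(-9 + (-8 + 4*11)) = (73 - 50)*(-9 + (-8 + 44)) = 23*(-9 + 36) = 23*27 = 621)
(-261 + c)**2 = (-261 + 621)**2 = 360**2 = 129600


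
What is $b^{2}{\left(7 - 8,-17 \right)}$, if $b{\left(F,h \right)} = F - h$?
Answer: $256$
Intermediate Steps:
$b^{2}{\left(7 - 8,-17 \right)} = \left(\left(7 - 8\right) - -17\right)^{2} = \left(\left(7 - 8\right) + 17\right)^{2} = \left(-1 + 17\right)^{2} = 16^{2} = 256$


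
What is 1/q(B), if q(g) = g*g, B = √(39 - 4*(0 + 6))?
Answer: 1/15 ≈ 0.066667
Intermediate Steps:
B = √15 (B = √(39 - 4*6) = √(39 - 24) = √15 ≈ 3.8730)
q(g) = g²
1/q(B) = 1/((√15)²) = 1/15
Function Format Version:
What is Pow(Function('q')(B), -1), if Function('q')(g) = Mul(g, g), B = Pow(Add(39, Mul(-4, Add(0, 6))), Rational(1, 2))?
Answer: Rational(1, 15) ≈ 0.066667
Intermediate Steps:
B = Pow(15, Rational(1, 2)) (B = Pow(Add(39, Mul(-4, 6)), Rational(1, 2)) = Pow(Add(39, -24), Rational(1, 2)) = Pow(15, Rational(1, 2)) ≈ 3.8730)
Function('q')(g) = Pow(g, 2)
Pow(Function('q')(B), -1) = Pow(Pow(Pow(15, Rational(1, 2)), 2), -1) = Pow(15, -1) = Rational(1, 15)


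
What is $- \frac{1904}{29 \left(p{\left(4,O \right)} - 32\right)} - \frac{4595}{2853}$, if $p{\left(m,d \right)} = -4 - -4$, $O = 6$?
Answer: $\frac{72997}{165474} \approx 0.44114$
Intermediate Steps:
$p{\left(m,d \right)} = 0$ ($p{\left(m,d \right)} = -4 + 4 = 0$)
$- \frac{1904}{29 \left(p{\left(4,O \right)} - 32\right)} - \frac{4595}{2853} = - \frac{1904}{29 \left(0 - 32\right)} - \frac{4595}{2853} = - \frac{1904}{29 \left(-32\right)} - \frac{4595}{2853} = - \frac{1904}{-928} - \frac{4595}{2853} = \left(-1904\right) \left(- \frac{1}{928}\right) - \frac{4595}{2853} = \frac{119}{58} - \frac{4595}{2853} = \frac{72997}{165474}$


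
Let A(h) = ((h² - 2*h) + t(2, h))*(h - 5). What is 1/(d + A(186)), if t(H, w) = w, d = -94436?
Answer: 1/6133774 ≈ 1.6303e-7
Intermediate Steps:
A(h) = (-5 + h)*(h² - h) (A(h) = ((h² - 2*h) + h)*(h - 5) = (h² - h)*(-5 + h) = (-5 + h)*(h² - h))
1/(d + A(186)) = 1/(-94436 + 186*(5 + 186² - 6*186)) = 1/(-94436 + 186*(5 + 34596 - 1116)) = 1/(-94436 + 186*33485) = 1/(-94436 + 6228210) = 1/6133774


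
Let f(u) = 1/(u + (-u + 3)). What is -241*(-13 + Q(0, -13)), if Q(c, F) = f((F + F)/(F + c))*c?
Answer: 3133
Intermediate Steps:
f(u) = 1/3 (f(u) = 1/(u + (3 - u)) = 1/3)
Q(c, F) = c/3
-241*(-13 + Q(0, -13)) = -241*(-13 + (1/3)*0) = -241*(-13 + 0) = -241*(-13) = 3133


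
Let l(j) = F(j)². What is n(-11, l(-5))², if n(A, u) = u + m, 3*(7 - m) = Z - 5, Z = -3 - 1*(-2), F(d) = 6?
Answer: 2025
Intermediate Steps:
Z = -1 (Z = -3 + 2 = -1)
m = 9 (m = 7 - (-1 - 5)/3 = 7 - ⅓*(-6) = 7 + 2 = 9)
l(j) = 36 (l(j) = 6² = 36)
n(A, u) = 9 + u (n(A, u) = u + 9 = 9 + u)
n(-11, l(-5))² = (9 + 36)² = 45² = 2025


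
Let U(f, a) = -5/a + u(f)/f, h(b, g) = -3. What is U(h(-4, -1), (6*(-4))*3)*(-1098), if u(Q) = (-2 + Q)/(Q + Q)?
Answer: 915/4 ≈ 228.75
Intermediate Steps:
u(Q) = (-2 + Q)/(2*Q) (u(Q) = (-2 + Q)/((2*Q)) = (-2 + Q)*(1/(2*Q)) = (-2 + Q)/(2*Q))
U(f, a) = -5/a + (-2 + f)/(2*f**2) (U(f, a) = -5/a + ((-2 + f)/(2*f))/f = -5/a + (-2 + f)/(2*f**2))
U(h(-4, -1), (6*(-4))*3)*(-1098) = ((1/2)/(-3) - 1/(-3)**2 - 5/((6*(-4))*3))*(-1098) = ((1/2)*(-1/3) - 1*1/9 - 5/((-24*3)))*(-1098) = (-1/6 - 1/9 - 5/(-72))*(-1098) = (-1/6 - 1/9 - 5*(-1/72))*(-1098) = (-1/6 - 1/9 + 5/72)*(-1098) = -5/24*(-1098) = 915/4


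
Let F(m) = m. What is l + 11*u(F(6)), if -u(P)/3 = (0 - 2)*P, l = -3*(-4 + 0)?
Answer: 408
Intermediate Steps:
l = 12 (l = -3*(-4) = 12)
u(P) = 6*P (u(P) = -3*(0 - 2)*P = -(-6)*P = 6*P)
l + 11*u(F(6)) = 12 + 11*(6*6) = 12 + 11*36 = 12 + 396 = 408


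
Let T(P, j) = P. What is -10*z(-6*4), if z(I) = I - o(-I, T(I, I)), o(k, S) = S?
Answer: 0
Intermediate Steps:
z(I) = 0 (z(I) = I - I = 0)
-10*z(-6*4) = -10*0 = 0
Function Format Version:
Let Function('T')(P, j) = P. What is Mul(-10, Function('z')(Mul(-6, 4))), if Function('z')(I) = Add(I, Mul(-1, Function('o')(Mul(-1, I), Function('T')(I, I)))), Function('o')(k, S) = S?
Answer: 0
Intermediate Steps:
Function('z')(I) = 0 (Function('z')(I) = Add(I, Mul(-1, I)) = 0)
Mul(-10, Function('z')(Mul(-6, 4))) = Mul(-10, 0) = 0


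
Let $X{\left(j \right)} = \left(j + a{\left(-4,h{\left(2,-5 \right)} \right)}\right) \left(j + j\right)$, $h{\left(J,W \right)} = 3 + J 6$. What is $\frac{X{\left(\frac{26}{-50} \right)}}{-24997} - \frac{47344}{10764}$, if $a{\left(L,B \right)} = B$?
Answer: $- \frac{184889979808}{42041829375} \approx -4.3978$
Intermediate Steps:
$h{\left(J,W \right)} = 3 + 6 J$
$X{\left(j \right)} = 2 j \left(15 + j\right)$ ($X{\left(j \right)} = \left(j + \left(3 + 6 \cdot 2\right)\right) \left(j + j\right) = \left(j + \left(3 + 12\right)\right) 2 j = \left(j + 15\right) 2 j = \left(15 + j\right) 2 j = 2 j \left(15 + j\right)$)
$\frac{X{\left(\frac{26}{-50} \right)}}{-24997} - \frac{47344}{10764} = \frac{2 \frac{26}{-50} \left(15 + \frac{26}{-50}\right)}{-24997} - \frac{47344}{10764} = 2 \cdot 26 \left(- \frac{1}{50}\right) \left(15 + 26 \left(- \frac{1}{50}\right)\right) \left(- \frac{1}{24997}\right) - \frac{11836}{2691} = 2 \left(- \frac{13}{25}\right) \left(15 - \frac{13}{25}\right) \left(- \frac{1}{24997}\right) - \frac{11836}{2691} = 2 \left(- \frac{13}{25}\right) \frac{362}{25} \left(- \frac{1}{24997}\right) - \frac{11836}{2691} = \left(- \frac{9412}{625}\right) \left(- \frac{1}{24997}\right) - \frac{11836}{2691} = \frac{9412}{15623125} - \frac{11836}{2691} = - \frac{184889979808}{42041829375}$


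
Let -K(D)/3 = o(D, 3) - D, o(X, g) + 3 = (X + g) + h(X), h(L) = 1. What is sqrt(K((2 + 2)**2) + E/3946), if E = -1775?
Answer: I*sqrt(53716898)/3946 ≈ 1.8574*I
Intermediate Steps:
o(X, g) = -2 + X + g (o(X, g) = -3 + ((X + g) + 1) = -3 + (1 + X + g) = -2 + X + g)
K(D) = -3 (K(D) = -3*((-2 + D + 3) - D) = -3*((1 + D) - D) = -3*1 = -3)
sqrt(K((2 + 2)**2) + E/3946) = sqrt(-3 - 1775/3946) = sqrt(-13613/3946) = I*sqrt(53716898)/3946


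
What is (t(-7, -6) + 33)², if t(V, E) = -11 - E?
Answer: 784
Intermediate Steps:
(t(-7, -6) + 33)² = ((-11 - 1*(-6)) + 33)² = ((-11 + 6) + 33)² = (-5 + 33)² = 28² = 784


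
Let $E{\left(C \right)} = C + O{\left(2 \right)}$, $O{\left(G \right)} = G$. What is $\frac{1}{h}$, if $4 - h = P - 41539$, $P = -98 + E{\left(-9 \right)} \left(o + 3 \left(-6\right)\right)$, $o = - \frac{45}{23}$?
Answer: $\frac{23}{954530} \approx 2.4096 \cdot 10^{-5}$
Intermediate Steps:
$o = - \frac{45}{23}$ ($o = \left(-45\right) \frac{1}{23} = - \frac{45}{23} \approx -1.9565$)
$E{\left(C \right)} = 2 + C$ ($E{\left(C \right)} = C + 2 = 2 + C$)
$P = \frac{959}{23}$ ($P = -98 + \left(2 - 9\right) \left(- \frac{45}{23} + 3 \left(-6\right)\right) = -98 - 7 \left(- \frac{45}{23} - 18\right) = -98 - - \frac{3213}{23} = -98 + \frac{3213}{23} = \frac{959}{23} \approx 41.696$)
$h = \frac{954530}{23}$ ($h = 4 - \left(\frac{959}{23} - 41539\right) = 4 - - \frac{954438}{23} = 4 + \frac{954438}{23} = \frac{954530}{23} \approx 41501.0$)
$\frac{1}{h} = \frac{1}{\frac{954530}{23}} = \frac{23}{954530}$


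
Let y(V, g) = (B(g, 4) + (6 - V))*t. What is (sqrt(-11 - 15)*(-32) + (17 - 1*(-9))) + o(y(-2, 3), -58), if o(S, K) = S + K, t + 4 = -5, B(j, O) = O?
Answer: -140 - 32*I*sqrt(26) ≈ -140.0 - 163.17*I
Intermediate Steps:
t = -9 (t = -4 - 5 = -9)
y(V, g) = -90 + 9*V (y(V, g) = (4 + (6 - V))*(-9) = (10 - V)*(-9) = -90 + 9*V)
o(S, K) = K + S
(sqrt(-11 - 15)*(-32) + (17 - 1*(-9))) + o(y(-2, 3), -58) = (sqrt(-11 - 15)*(-32) + (17 - 1*(-9))) + (-58 + (-90 + 9*(-2))) = (sqrt(-26)*(-32) + (17 + 9)) + (-58 + (-90 - 18)) = ((I*sqrt(26))*(-32) + 26) + (-58 - 108) = (-32*I*sqrt(26) + 26) - 166 = (26 - 32*I*sqrt(26)) - 166 = -140 - 32*I*sqrt(26)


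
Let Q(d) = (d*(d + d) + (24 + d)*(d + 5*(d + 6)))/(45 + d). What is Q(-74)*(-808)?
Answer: 25574816/29 ≈ 8.8189e+5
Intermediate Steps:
Q(d) = (2*d² + (24 + d)*(30 + 6*d))/(45 + d) (Q(d) = (d*(2*d) + (24 + d)*(d + 5*(6 + d)))/(45 + d) = (2*d² + (24 + d)*(d + (30 + 5*d)))/(45 + d) = (2*d² + (24 + d)*(30 + 6*d))/(45 + d))
Q(-74)*(-808) = (2*(360 + 4*(-74)² + 87*(-74))/(45 - 74))*(-808) = (2*(360 + 4*5476 - 6438)/(-29))*(-808) = (2*(-1/29)*(360 + 21904 - 6438))*(-808) = (2*(-1/29)*15826)*(-808) = -31652/29*(-808) = 25574816/29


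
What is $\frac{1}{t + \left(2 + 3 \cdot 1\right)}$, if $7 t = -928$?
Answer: $- \frac{7}{893} \approx -0.0078387$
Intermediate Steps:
$t = - \frac{928}{7}$ ($t = \frac{1}{7} \left(-928\right) = - \frac{928}{7} \approx -132.57$)
$\frac{1}{t + \left(2 + 3 \cdot 1\right)} = \frac{1}{- \frac{928}{7} + \left(2 + 3 \cdot 1\right)} = \frac{1}{- \frac{928}{7} + \left(2 + 3\right)} = \frac{1}{- \frac{928}{7} + 5} = \frac{1}{- \frac{893}{7}} = - \frac{7}{893}$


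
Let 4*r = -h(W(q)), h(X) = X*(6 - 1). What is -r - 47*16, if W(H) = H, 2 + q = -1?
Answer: -3023/4 ≈ -755.75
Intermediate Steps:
q = -3 (q = -2 - 1 = -3)
h(X) = 5*X (h(X) = X*5 = 5*X)
r = 15/4 (r = (-5*(-3))/4 = (-1*(-15))/4 = (¼)*15 = 15/4 ≈ 3.7500)
-r - 47*16 = -1*15/4 - 47*16 = -15/4 - 752 = -3023/4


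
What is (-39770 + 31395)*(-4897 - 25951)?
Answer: 258352000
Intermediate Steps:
(-39770 + 31395)*(-4897 - 25951) = -8375*(-30848) = 258352000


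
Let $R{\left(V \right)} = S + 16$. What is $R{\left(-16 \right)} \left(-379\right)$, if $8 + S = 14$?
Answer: $-8338$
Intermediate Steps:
$S = 6$ ($S = -8 + 14 = 6$)
$R{\left(V \right)} = 22$ ($R{\left(V \right)} = 6 + 16 = 22$)
$R{\left(-16 \right)} \left(-379\right) = 22 \left(-379\right) = -8338$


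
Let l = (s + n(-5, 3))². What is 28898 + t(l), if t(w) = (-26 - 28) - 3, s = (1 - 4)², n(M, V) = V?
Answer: 28841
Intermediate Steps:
s = 9 (s = (-3)² = 9)
l = 144 (l = (9 + 3)² = 12² = 144)
t(w) = -57 (t(w) = -54 - 3 = -57)
28898 + t(l) = 28898 - 57 = 28841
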